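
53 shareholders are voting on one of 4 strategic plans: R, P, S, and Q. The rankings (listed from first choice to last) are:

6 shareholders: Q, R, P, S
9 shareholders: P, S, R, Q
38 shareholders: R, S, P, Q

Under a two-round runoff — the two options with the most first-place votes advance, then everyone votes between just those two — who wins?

R

Round 1 first-place votes: R 38, P 9, S 0, Q 6.
R and P advance.
Runoff: R is preferred to P by 44 voters; P by 9.
R wins the runoff.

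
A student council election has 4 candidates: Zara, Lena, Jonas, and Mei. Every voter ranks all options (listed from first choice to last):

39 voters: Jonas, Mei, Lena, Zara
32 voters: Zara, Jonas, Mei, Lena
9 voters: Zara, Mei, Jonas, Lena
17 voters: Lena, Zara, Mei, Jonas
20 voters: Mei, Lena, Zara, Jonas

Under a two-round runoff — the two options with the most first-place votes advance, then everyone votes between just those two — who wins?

Zara

Round 1 first-place votes: Zara 41, Lena 17, Jonas 39, Mei 20.
Zara and Jonas advance.
Runoff: Zara is preferred to Jonas by 78 voters; Jonas by 39.
Zara wins the runoff.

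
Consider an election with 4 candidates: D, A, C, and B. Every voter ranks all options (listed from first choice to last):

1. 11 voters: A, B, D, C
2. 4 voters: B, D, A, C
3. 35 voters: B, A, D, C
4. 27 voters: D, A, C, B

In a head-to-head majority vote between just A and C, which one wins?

A

Voters preferring A to C: 77; preferring C to A: 0.
A wins the head-to-head.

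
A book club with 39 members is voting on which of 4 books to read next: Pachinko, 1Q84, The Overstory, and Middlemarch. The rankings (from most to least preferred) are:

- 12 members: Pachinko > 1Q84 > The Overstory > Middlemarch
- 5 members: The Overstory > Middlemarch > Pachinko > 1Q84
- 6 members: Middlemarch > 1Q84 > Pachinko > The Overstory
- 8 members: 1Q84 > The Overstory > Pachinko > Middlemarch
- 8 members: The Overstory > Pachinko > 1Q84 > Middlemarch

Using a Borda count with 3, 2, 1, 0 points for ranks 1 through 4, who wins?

Pachinko: 12·3 + 5·1 + 6·1 + 8·1 + 8·2 = 71
1Q84: 12·2 + 5·0 + 6·2 + 8·3 + 8·1 = 68
The Overstory: 12·1 + 5·3 + 6·0 + 8·2 + 8·3 = 67
Middlemarch: 12·0 + 5·2 + 6·3 + 8·0 + 8·0 = 28
Pachinko has the highest Borda score (71).

Pachinko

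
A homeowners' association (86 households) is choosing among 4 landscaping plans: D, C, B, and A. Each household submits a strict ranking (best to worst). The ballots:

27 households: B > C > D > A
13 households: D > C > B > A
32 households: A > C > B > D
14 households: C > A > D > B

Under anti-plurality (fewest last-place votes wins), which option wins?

Last-place votes: D 32, C 0, B 14, A 40.
C is ranked last by the fewest voters, so C wins.

C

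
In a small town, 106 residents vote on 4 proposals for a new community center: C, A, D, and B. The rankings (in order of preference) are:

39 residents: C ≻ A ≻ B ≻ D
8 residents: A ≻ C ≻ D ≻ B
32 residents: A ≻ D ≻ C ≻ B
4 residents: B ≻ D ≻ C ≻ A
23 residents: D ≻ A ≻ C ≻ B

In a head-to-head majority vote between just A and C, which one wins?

Voters preferring A to C: 63; preferring C to A: 43.
A wins the head-to-head.

A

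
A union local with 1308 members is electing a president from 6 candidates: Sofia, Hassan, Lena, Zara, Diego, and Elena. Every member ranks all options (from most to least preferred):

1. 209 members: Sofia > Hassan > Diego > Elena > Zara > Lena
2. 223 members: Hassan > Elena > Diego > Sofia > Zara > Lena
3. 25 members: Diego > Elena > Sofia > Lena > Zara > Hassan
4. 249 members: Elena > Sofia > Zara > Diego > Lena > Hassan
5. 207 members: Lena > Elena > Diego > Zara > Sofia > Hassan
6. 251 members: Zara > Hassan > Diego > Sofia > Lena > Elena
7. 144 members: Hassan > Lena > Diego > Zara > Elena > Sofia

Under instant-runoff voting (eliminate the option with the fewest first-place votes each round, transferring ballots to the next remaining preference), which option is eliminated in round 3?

Sofia

Round 1: Sofia 209, Hassan 367, Lena 207, Zara 251, Diego 25, Elena 249. Eliminate Diego.
Round 2: Sofia 209, Hassan 367, Lena 207, Zara 251, Elena 274. Eliminate Lena.
Round 3: Sofia 209, Hassan 367, Zara 251, Elena 481. Eliminate Sofia.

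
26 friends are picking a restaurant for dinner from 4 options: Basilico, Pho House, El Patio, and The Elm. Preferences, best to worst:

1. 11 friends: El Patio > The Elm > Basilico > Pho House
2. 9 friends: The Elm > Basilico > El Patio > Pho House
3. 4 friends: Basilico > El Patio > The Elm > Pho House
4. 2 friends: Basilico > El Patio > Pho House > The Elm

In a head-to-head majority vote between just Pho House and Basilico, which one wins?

Basilico

Voters preferring Pho House to Basilico: 0; preferring Basilico to Pho House: 26.
Basilico wins the head-to-head.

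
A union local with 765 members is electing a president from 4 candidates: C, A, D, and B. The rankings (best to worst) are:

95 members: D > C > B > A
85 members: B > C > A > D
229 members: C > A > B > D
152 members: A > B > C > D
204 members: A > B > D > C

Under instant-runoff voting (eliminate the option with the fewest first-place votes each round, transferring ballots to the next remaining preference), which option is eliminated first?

Round 1: C 229, A 356, D 95, B 85. Eliminate B.

B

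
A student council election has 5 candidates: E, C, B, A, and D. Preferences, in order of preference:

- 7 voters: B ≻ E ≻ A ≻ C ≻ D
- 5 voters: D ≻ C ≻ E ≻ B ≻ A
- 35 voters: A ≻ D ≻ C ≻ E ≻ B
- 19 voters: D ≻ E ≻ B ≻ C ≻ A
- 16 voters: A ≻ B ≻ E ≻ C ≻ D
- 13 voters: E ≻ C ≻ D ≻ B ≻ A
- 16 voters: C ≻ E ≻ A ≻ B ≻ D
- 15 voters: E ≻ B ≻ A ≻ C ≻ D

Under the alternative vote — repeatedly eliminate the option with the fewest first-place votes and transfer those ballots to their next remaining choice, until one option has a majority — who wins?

Round 1: E 28, C 16, B 7, A 51, D 24. Eliminate B.
Round 2: E 35, C 16, A 51, D 24. Eliminate C.
Round 3: E 51, A 51, D 24. Eliminate D.
Round 4: E 75, A 51. E has a majority.

E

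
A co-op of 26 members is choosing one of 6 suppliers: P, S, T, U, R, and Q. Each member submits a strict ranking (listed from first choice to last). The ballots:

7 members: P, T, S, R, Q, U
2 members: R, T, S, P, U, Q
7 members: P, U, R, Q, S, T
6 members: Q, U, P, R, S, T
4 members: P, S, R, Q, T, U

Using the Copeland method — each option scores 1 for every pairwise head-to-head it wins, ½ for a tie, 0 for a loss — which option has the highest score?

P

P: beats S, T, U, R, and Q → score 5.
S: beats T; ties U and Q; loses to P and R → score 2.
T: ties U; loses to P, S, R, and Q → score 0.5.
U: ties S, T, and R; loses to P and Q → score 1.5.
R: beats S, T, and Q; ties U; loses to P → score 3.5.
Q: beats T and U; ties S; loses to P and R → score 2.5.
P has the best pairwise record.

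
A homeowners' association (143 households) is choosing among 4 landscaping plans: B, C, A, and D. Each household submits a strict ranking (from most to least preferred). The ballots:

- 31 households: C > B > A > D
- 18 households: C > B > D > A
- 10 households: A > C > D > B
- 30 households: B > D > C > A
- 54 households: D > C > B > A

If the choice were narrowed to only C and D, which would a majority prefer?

Voters preferring C to D: 59; preferring D to C: 84.
D wins the head-to-head.

D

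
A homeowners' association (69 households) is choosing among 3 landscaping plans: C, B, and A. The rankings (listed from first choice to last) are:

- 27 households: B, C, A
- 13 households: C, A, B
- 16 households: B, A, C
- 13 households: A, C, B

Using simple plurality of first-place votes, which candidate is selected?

B

First-place votes: C 13, B 43, A 13.
B has the most first-place votes.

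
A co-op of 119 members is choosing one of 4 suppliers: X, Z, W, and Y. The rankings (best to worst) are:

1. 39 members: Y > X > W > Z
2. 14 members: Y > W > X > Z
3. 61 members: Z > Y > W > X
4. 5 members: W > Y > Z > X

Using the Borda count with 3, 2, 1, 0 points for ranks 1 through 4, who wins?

Y

X: 39·2 + 14·1 + 61·0 + 5·0 = 92
Z: 39·0 + 14·0 + 61·3 + 5·1 = 188
W: 39·1 + 14·2 + 61·1 + 5·3 = 143
Y: 39·3 + 14·3 + 61·2 + 5·2 = 291
Y has the highest Borda score (291).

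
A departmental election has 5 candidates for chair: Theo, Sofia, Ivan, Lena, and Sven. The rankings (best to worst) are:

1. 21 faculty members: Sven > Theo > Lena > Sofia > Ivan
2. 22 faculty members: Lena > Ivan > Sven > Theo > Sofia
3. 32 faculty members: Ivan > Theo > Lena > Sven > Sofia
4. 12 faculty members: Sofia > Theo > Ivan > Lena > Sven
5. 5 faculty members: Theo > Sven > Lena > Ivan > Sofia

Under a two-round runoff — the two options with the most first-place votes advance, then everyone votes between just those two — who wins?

Round 1 first-place votes: Theo 5, Sofia 12, Ivan 32, Lena 22, Sven 21.
Ivan and Lena advance.
Runoff: Ivan is preferred to Lena by 44 voters; Lena by 48.
Lena wins the runoff.

Lena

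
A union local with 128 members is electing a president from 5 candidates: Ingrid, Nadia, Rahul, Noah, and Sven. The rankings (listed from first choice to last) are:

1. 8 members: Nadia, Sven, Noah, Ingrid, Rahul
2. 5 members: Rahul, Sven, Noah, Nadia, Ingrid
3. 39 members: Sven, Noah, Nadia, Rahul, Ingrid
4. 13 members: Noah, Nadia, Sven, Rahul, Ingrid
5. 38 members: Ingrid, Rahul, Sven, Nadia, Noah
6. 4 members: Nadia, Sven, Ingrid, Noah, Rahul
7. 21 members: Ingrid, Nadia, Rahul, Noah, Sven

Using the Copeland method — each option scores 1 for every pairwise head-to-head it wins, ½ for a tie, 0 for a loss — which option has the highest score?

Ingrid: beats Rahul; loses to Nadia, Noah, and Sven → score 1.
Nadia: beats Ingrid, Rahul, and Noah; loses to Sven → score 3.
Rahul: ties Noah and Sven; loses to Ingrid and Nadia → score 1.
Noah: beats Ingrid; ties Rahul; loses to Nadia and Sven → score 1.5.
Sven: beats Ingrid, Nadia, and Noah; ties Rahul → score 3.5.
Sven has the best pairwise record.

Sven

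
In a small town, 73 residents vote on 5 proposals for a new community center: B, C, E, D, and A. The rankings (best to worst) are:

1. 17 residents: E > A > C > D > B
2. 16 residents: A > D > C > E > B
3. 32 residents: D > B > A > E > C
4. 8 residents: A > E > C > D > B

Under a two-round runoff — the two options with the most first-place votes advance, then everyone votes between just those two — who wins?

A

Round 1 first-place votes: B 0, C 0, E 17, D 32, A 24.
D and A advance.
Runoff: D is preferred to A by 32 voters; A by 41.
A wins the runoff.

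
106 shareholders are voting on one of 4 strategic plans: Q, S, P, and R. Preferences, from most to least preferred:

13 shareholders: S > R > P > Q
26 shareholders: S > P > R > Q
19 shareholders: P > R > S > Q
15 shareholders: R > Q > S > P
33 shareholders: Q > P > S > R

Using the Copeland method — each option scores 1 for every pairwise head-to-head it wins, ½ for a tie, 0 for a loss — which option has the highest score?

S

Q: loses to S, P, and R → score 0.
S: beats Q, P, and R → score 3.
P: beats Q and R; loses to S → score 2.
R: beats Q; loses to S and P → score 1.
S has the best pairwise record.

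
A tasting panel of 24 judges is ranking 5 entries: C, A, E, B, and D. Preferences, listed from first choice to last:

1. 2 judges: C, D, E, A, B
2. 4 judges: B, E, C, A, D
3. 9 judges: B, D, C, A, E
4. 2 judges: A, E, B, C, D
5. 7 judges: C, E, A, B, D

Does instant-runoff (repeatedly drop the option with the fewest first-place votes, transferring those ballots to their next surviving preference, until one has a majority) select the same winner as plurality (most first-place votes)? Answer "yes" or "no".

yes

Instant-runoff — R1 C 9, A 2, E 0, B 13, D 0 (B winner). Winner: B.
Plurality — first-place votes: C 9, A 2, E 0, B 13, D 0. Winner: B.
The two methods agree.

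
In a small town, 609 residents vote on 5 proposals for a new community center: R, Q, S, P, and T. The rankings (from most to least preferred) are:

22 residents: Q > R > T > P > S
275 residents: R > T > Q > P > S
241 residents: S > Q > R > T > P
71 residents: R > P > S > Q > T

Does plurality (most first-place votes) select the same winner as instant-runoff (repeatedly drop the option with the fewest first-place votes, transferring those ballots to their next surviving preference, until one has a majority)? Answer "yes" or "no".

yes

Plurality — first-place votes: R 346, Q 22, S 241, P 0, T 0. Winner: R.
Instant-runoff — R1 R 346, Q 22, S 241, P 0, T 0 (R winner). Winner: R.
The two methods agree.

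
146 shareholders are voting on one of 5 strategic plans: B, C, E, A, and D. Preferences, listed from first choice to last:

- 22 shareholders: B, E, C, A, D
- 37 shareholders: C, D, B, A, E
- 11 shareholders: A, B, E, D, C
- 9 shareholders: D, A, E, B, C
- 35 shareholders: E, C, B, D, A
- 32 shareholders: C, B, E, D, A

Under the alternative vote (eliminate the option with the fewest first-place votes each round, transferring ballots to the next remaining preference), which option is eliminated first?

Round 1: B 22, C 69, E 35, A 11, D 9. Eliminate D.

D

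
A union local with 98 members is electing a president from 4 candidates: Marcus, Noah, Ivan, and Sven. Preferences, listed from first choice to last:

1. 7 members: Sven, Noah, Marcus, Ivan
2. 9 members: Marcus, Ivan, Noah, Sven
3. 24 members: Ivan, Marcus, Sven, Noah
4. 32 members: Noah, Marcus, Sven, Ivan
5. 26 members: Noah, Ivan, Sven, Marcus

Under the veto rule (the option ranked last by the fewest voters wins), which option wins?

Sven

Last-place votes: Marcus 26, Noah 24, Ivan 39, Sven 9.
Sven is ranked last by the fewest voters, so Sven wins.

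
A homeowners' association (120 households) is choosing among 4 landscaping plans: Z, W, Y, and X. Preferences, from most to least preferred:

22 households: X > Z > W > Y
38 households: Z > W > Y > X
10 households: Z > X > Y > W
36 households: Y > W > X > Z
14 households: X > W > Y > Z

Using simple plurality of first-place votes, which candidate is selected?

Z

First-place votes: Z 48, W 0, Y 36, X 36.
Z has the most first-place votes.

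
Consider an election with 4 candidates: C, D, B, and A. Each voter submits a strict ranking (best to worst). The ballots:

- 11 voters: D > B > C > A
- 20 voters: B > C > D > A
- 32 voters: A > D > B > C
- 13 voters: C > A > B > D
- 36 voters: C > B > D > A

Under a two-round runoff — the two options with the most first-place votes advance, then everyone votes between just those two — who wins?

C

Round 1 first-place votes: C 49, D 11, B 20, A 32.
C and A advance.
Runoff: C is preferred to A by 80 voters; A by 32.
C wins the runoff.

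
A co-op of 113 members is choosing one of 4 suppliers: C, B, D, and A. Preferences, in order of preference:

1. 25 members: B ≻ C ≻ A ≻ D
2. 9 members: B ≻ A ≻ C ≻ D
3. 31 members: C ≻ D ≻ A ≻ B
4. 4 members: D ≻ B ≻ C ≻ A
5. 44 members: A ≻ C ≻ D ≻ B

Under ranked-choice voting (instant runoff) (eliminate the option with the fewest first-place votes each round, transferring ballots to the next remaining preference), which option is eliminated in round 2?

C

Round 1: C 31, B 34, D 4, A 44. Eliminate D.
Round 2: C 31, B 38, A 44. Eliminate C.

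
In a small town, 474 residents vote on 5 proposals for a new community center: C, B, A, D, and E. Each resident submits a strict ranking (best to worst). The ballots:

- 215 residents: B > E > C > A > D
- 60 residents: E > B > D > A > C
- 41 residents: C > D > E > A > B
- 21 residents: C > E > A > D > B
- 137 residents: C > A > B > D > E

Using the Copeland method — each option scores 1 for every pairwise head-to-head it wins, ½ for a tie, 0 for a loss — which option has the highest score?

C: beats A and D; loses to B and E → score 2.
B: beats C, A, D, and E → score 4.
A: beats D; loses to C, B, and E → score 1.
D: loses to C, B, A, and E → score 0.
E: beats C, A, and D; loses to B → score 3.
B has the best pairwise record.

B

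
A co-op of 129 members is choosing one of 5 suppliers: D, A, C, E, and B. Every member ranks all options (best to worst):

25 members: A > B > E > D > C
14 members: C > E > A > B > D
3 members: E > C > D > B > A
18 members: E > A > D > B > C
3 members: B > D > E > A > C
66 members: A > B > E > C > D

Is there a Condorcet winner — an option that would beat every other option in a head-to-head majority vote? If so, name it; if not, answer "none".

A

A vs D: 123–6 for A.
A vs C: 112–17 for A.
A vs E: 91–38 for A.
A vs B: 123–6 for A.
A beats every other option head-to-head.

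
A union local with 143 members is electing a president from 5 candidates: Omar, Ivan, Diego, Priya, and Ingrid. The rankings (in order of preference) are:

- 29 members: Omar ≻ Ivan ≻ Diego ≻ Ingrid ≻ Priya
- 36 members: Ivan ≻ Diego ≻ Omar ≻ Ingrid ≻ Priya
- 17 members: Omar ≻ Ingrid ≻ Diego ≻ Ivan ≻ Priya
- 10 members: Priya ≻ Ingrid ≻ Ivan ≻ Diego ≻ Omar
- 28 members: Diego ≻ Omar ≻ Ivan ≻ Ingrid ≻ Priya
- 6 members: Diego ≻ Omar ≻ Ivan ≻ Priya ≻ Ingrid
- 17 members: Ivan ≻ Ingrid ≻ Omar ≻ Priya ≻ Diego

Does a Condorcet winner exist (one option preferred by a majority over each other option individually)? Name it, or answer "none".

none

Checking pairwise contests:
Diego beats Omar 80–63.
Omar beats Ivan 80–63.
Ivan beats Diego 92–51.
Omar beats Priya 133–10.
Omar beats Ingrid 116–27.
Every option loses at least one head-to-head, so there is no Condorcet winner.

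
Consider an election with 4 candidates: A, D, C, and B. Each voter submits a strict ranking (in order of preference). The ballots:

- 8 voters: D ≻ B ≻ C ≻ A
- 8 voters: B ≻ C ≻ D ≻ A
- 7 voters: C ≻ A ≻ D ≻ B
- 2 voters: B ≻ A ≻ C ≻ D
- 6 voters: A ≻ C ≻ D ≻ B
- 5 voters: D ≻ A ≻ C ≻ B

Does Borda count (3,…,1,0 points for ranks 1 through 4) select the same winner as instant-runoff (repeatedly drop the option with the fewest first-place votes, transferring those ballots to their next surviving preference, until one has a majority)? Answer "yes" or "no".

Borda — scores: A 46, D 60, C 64, B 46. Winner: C.
Instant-runoff — R1 A 6, D 13, C 7, B 10 (A out); R2 D 13, C 13, B 10 (B out); R3 D 13, C 23 (C winner). Winner: C.
The two methods agree.

yes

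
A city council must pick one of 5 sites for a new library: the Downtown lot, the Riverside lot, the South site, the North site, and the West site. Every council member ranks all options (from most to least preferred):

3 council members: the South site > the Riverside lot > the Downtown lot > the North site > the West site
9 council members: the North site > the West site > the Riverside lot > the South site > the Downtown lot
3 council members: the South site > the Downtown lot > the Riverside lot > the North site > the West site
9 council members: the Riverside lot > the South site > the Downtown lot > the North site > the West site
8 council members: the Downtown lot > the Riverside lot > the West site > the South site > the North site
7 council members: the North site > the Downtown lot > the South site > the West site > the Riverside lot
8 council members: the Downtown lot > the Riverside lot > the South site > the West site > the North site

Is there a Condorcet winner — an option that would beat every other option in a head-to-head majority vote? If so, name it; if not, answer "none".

none

Checking pairwise contests:
the South site beats the Downtown lot 24–23.
the Downtown lot beats the Riverside lot 26–21.
the Riverside lot beats the South site 34–13.
the Downtown lot beats the North site 31–16.
the Downtown lot beats the West site 38–9.
Every option loses at least one head-to-head, so there is no Condorcet winner.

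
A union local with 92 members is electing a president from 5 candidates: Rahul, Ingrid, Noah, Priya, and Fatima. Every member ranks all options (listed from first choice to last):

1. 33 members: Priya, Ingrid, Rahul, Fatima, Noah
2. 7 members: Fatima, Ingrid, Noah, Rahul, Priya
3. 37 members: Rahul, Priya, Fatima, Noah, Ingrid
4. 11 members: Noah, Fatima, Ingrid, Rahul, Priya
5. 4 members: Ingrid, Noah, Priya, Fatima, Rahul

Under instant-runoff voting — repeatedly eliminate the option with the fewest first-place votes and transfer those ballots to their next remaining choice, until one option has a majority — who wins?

Rahul

Round 1: Rahul 37, Ingrid 4, Noah 11, Priya 33, Fatima 7. Eliminate Ingrid.
Round 2: Rahul 37, Noah 15, Priya 33, Fatima 7. Eliminate Fatima.
Round 3: Rahul 37, Noah 22, Priya 33. Eliminate Noah.
Round 4: Rahul 55, Priya 37. Rahul has a majority.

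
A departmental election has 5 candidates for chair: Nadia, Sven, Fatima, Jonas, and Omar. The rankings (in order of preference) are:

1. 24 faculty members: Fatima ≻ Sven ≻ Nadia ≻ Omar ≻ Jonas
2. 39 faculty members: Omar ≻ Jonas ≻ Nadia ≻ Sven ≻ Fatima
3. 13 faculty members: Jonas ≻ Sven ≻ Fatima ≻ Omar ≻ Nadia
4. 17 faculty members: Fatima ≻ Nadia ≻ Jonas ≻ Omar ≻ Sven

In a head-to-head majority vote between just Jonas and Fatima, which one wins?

Jonas

Voters preferring Jonas to Fatima: 52; preferring Fatima to Jonas: 41.
Jonas wins the head-to-head.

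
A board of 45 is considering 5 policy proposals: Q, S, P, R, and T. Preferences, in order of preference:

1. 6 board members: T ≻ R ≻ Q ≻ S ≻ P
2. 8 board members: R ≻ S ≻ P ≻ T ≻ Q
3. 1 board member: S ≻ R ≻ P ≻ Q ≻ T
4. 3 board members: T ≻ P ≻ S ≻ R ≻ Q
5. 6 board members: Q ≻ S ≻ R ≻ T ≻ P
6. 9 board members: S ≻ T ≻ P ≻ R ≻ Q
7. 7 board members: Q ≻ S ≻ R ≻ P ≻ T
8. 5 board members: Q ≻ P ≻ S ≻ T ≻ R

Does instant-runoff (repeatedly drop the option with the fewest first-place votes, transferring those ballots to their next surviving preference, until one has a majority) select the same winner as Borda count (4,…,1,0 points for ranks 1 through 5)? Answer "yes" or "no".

Instant-runoff — R1 Q 18, S 10, P 0, R 8, T 9 (P out); R2 Q 18, S 10, R 8, T 9 (R out); R3 Q 18, S 18, T 9 (T out); R4 Q 24, S 21 (Q winner). Winner: Q.
Borda — scores: Q 85, S 125, P 67, R 91, T 82. Winner: S.
The two methods disagree.

no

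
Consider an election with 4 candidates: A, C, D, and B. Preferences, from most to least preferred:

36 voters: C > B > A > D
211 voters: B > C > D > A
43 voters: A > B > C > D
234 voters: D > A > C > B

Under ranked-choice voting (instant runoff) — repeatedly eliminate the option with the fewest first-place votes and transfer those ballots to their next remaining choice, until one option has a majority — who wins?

Round 1: A 43, C 36, D 234, B 211. Eliminate C.
Round 2: A 43, D 234, B 247. Eliminate A.
Round 3: D 234, B 290. B has a majority.

B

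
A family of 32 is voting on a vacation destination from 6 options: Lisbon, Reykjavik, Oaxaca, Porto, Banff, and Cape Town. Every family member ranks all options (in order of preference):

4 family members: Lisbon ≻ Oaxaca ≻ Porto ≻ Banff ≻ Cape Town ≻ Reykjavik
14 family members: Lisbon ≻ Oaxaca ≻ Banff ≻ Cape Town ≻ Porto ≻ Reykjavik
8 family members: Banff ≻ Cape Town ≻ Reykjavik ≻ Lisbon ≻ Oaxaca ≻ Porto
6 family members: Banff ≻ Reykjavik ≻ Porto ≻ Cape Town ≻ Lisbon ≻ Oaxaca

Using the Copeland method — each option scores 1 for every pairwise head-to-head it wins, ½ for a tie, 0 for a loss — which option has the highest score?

Lisbon: beats Reykjavik, Oaxaca, Porto, Banff, and Cape Town → score 5.
Reykjavik: loses to Lisbon, Oaxaca, Porto, Banff, and Cape Town → score 0.
Oaxaca: beats Reykjavik, Porto, Banff, and Cape Town; loses to Lisbon → score 4.
Porto: beats Reykjavik; loses to Lisbon, Oaxaca, Banff, and Cape Town → score 1.
Banff: beats Reykjavik, Porto, and Cape Town; loses to Lisbon and Oaxaca → score 3.
Cape Town: beats Reykjavik and Porto; loses to Lisbon, Oaxaca, and Banff → score 2.
Lisbon has the best pairwise record.

Lisbon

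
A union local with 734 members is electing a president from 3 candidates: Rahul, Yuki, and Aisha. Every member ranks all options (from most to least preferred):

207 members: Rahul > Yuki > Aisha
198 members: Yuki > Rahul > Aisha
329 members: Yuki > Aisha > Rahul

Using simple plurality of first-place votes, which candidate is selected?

Yuki

First-place votes: Rahul 207, Yuki 527, Aisha 0.
Yuki has the most first-place votes.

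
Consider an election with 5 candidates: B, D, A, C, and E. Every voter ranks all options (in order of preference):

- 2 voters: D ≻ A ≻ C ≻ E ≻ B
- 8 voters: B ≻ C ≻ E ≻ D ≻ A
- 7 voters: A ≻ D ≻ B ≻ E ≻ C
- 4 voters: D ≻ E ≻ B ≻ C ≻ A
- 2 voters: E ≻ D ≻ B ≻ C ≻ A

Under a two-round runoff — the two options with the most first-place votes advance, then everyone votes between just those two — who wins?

Round 1 first-place votes: B 8, D 6, A 7, C 0, E 2.
B and A advance.
Runoff: B is preferred to A by 14 voters; A by 9.
B wins the runoff.

B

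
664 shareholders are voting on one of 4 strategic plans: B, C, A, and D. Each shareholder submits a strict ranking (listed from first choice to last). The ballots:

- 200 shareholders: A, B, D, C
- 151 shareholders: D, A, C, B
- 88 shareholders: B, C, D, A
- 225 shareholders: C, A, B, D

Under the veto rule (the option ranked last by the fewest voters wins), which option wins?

A

Last-place votes: B 151, C 200, A 88, D 225.
A is ranked last by the fewest voters, so A wins.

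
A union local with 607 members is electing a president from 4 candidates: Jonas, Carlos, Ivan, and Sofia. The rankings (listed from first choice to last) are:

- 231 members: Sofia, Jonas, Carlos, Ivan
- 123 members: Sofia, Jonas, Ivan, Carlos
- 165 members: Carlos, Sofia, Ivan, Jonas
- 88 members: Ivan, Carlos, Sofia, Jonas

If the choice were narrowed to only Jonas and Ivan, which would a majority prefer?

Voters preferring Jonas to Ivan: 354; preferring Ivan to Jonas: 253.
Jonas wins the head-to-head.

Jonas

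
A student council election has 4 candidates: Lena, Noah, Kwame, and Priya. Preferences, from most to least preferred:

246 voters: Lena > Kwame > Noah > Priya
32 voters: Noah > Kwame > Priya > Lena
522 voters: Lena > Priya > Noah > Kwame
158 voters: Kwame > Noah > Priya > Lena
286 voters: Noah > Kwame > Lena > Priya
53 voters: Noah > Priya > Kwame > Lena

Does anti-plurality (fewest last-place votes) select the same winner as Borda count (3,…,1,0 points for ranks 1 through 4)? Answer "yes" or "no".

Anti-plurality — last-place votes: Lena 243, Noah 0, Kwame 522, Priya 532. Winner: Noah.
Borda — scores: Lena 2590, Noah 2197, Kwame 1655, Priya 1340. Winner: Lena.
The two methods disagree.

no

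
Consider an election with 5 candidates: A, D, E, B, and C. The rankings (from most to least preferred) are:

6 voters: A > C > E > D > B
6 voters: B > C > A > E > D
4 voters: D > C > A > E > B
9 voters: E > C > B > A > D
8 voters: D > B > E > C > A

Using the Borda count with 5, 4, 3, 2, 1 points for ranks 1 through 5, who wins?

A: 6·5 + 6·3 + 4·3 + 9·2 + 8·1 = 86
D: 6·2 + 6·1 + 4·5 + 9·1 + 8·5 = 87
E: 6·3 + 6·2 + 4·2 + 9·5 + 8·3 = 107
B: 6·1 + 6·5 + 4·1 + 9·3 + 8·4 = 99
C: 6·4 + 6·4 + 4·4 + 9·4 + 8·2 = 116
C has the highest Borda score (116).

C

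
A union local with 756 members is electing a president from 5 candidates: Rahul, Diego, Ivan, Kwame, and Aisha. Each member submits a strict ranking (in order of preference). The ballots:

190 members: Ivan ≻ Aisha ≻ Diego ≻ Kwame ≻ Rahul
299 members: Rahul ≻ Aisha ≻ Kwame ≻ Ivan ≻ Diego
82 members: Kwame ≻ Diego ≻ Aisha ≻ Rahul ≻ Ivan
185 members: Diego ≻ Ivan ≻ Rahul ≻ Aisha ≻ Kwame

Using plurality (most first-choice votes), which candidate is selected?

Rahul

First-place votes: Rahul 299, Diego 185, Ivan 190, Kwame 82, Aisha 0.
Rahul has the most first-place votes.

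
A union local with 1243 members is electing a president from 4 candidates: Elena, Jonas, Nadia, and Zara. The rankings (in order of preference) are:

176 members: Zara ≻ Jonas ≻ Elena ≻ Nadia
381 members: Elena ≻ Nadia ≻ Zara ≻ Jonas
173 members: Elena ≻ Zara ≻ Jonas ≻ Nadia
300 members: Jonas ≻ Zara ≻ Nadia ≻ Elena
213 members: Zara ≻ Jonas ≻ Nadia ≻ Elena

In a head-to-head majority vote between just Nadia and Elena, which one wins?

Elena

Voters preferring Nadia to Elena: 513; preferring Elena to Nadia: 730.
Elena wins the head-to-head.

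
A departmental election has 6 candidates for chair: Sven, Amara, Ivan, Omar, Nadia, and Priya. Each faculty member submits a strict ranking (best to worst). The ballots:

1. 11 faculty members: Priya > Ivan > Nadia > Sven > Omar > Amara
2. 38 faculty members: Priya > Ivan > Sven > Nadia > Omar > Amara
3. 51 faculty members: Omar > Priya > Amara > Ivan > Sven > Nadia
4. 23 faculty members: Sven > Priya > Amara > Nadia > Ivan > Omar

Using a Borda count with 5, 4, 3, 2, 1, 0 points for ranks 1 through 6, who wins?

Priya

Sven: 11·2 + 38·3 + 51·1 + 23·5 = 302
Amara: 11·0 + 38·0 + 51·3 + 23·3 = 222
Ivan: 11·4 + 38·4 + 51·2 + 23·1 = 321
Omar: 11·1 + 38·1 + 51·5 + 23·0 = 304
Nadia: 11·3 + 38·2 + 51·0 + 23·2 = 155
Priya: 11·5 + 38·5 + 51·4 + 23·4 = 541
Priya has the highest Borda score (541).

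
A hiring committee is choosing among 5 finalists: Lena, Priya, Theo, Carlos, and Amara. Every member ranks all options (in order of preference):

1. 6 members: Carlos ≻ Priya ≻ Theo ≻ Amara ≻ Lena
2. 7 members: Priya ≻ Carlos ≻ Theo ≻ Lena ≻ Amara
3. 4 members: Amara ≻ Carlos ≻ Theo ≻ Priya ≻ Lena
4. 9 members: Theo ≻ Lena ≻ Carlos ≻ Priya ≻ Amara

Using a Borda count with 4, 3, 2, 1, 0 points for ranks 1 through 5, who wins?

Lena: 6·0 + 7·1 + 4·0 + 9·3 = 34
Priya: 6·3 + 7·4 + 4·1 + 9·1 = 59
Theo: 6·2 + 7·2 + 4·2 + 9·4 = 70
Carlos: 6·4 + 7·3 + 4·3 + 9·2 = 75
Amara: 6·1 + 7·0 + 4·4 + 9·0 = 22
Carlos has the highest Borda score (75).

Carlos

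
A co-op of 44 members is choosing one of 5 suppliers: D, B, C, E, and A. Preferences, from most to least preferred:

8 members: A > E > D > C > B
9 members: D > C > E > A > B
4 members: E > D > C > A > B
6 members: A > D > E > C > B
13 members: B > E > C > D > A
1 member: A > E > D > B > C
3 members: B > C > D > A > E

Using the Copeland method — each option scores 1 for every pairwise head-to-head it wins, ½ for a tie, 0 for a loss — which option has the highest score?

E

D: beats B, C, and A; loses to E → score 3.
B: loses to D, C, E, and A → score 0.
C: beats B and A; loses to D and E → score 2.
E: beats D, B, C, and A → score 4.
A: beats B; loses to D, C, and E → score 1.
E has the best pairwise record.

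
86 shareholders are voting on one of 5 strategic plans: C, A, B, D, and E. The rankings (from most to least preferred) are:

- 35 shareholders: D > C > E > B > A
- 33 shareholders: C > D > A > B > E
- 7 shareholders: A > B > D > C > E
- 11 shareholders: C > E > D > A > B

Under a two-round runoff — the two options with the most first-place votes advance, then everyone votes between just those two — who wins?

C

Round 1 first-place votes: C 44, A 7, B 0, D 35, E 0.
C and D advance.
Runoff: C is preferred to D by 44 voters; D by 42.
C wins the runoff.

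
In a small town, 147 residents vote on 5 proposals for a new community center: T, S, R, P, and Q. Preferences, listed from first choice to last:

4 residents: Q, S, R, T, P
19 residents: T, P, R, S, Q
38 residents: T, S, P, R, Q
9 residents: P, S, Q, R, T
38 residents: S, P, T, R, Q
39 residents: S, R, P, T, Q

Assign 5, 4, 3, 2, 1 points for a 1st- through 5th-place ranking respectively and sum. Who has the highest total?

S

T: 4·2 + 19·5 + 38·5 + 9·1 + 38·3 + 39·2 = 494
S: 4·4 + 19·2 + 38·4 + 9·4 + 38·5 + 39·5 = 627
R: 4·3 + 19·3 + 38·2 + 9·2 + 38·2 + 39·4 = 395
P: 4·1 + 19·4 + 38·3 + 9·5 + 38·4 + 39·3 = 508
Q: 4·5 + 19·1 + 38·1 + 9·3 + 38·1 + 39·1 = 181
S has the highest Borda score (627).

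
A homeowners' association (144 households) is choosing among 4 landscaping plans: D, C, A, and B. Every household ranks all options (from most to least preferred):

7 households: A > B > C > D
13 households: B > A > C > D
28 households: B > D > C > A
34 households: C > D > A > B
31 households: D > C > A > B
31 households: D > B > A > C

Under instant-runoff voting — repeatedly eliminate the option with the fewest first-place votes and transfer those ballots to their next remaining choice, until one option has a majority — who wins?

Round 1: D 62, C 34, A 7, B 41. Eliminate A.
Round 2: D 62, C 34, B 48. Eliminate C.
Round 3: D 96, B 48. D has a majority.

D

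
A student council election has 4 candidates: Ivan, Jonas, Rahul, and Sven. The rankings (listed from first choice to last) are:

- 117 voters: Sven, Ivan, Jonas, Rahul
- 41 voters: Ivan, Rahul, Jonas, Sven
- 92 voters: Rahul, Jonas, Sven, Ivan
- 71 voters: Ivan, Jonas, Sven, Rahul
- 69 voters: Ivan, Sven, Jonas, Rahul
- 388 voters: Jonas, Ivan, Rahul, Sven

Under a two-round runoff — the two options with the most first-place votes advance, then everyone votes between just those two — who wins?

Jonas

Round 1 first-place votes: Ivan 181, Jonas 388, Rahul 92, Sven 117.
Jonas and Ivan advance.
Runoff: Jonas is preferred to Ivan by 480 voters; Ivan by 298.
Jonas wins the runoff.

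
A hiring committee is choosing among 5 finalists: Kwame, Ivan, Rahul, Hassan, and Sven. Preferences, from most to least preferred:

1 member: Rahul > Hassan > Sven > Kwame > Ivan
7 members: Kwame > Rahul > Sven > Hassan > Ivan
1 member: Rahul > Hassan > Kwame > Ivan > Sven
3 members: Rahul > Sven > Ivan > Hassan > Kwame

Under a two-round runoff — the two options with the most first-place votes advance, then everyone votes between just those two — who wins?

Kwame

Round 1 first-place votes: Kwame 7, Ivan 0, Rahul 5, Hassan 0, Sven 0.
Kwame and Rahul advance.
Runoff: Kwame is preferred to Rahul by 7 voters; Rahul by 5.
Kwame wins the runoff.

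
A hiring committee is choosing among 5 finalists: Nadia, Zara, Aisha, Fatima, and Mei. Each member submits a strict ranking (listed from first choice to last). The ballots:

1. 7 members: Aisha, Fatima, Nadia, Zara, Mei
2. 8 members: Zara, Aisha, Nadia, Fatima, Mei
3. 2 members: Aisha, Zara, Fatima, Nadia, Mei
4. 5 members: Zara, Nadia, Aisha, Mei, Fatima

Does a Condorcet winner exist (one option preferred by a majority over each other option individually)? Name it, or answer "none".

Zara vs Nadia: 15–7 for Zara.
Zara vs Aisha: 13–9 for Zara.
Zara vs Fatima: 15–7 for Zara.
Zara vs Mei: 22–0 for Zara.
Zara beats every other option head-to-head.

Zara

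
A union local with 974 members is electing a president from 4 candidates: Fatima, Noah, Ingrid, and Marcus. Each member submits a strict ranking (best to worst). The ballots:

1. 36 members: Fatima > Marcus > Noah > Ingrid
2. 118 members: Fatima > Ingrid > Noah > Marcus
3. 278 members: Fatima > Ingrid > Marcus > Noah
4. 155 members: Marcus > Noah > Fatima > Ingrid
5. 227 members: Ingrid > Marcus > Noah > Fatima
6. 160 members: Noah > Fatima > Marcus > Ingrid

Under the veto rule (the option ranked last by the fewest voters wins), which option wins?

Last-place votes: Fatima 227, Noah 278, Ingrid 351, Marcus 118.
Marcus is ranked last by the fewest voters, so Marcus wins.

Marcus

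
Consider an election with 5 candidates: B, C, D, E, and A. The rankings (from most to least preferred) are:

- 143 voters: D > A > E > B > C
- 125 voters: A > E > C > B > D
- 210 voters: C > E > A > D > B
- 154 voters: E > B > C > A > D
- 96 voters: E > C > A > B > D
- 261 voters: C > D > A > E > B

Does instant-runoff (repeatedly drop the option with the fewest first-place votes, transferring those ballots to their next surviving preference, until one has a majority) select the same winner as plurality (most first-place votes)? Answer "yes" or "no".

no

Instant-runoff — R1 B 0, C 471, D 143, E 250, A 125 (B out); R2 C 471, D 143, E 250, A 125 (A out); R3 C 471, D 143, E 375 (D out); R4 C 471, E 518 (E winner). Winner: E.
Plurality — first-place votes: B 0, C 471, D 143, E 250, A 125. Winner: C.
The two methods disagree.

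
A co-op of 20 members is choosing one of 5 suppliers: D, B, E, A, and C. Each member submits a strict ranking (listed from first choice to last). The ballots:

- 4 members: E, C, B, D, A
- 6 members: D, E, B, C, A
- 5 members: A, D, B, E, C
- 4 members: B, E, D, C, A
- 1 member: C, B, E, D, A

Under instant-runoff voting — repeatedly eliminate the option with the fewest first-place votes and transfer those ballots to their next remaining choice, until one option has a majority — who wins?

Round 1: D 6, B 4, E 4, A 5, C 1. Eliminate C.
Round 2: D 6, B 5, E 4, A 5. Eliminate E.
Round 3: D 6, B 9, A 5. Eliminate A.
Round 4: D 11, B 9. D has a majority.

D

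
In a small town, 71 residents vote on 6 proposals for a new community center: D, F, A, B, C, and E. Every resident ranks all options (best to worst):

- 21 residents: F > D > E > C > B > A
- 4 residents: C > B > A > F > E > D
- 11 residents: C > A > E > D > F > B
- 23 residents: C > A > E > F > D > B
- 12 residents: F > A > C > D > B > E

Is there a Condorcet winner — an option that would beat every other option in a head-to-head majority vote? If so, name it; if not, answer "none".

C vs D: 50–21 for C.
C vs F: 38–33 for C.
C vs A: 59–12 for C.
C vs B: 71–0 for C.
C vs E: 50–21 for C.
C beats every other option head-to-head.

C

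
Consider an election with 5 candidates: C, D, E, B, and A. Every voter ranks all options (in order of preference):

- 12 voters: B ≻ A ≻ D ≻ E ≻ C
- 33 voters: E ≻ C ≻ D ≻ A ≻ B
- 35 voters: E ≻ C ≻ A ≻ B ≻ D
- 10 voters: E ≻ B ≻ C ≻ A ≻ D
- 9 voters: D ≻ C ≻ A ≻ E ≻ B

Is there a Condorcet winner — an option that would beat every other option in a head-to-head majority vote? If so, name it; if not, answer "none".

E

E vs C: 90–9 for E.
E vs D: 78–21 for E.
E vs B: 87–12 for E.
E vs A: 78–21 for E.
E beats every other option head-to-head.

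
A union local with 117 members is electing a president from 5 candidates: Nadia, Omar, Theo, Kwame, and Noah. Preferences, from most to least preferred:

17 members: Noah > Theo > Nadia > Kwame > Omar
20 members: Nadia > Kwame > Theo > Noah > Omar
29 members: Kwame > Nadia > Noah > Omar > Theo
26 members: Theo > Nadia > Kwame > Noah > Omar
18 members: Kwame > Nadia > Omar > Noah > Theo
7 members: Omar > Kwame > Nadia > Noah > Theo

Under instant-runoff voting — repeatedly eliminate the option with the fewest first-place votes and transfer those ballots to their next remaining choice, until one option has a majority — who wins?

Round 1: Nadia 20, Omar 7, Theo 26, Kwame 47, Noah 17. Eliminate Omar.
Round 2: Nadia 20, Theo 26, Kwame 54, Noah 17. Eliminate Noah.
Round 3: Nadia 20, Theo 43, Kwame 54. Eliminate Nadia.
Round 4: Theo 43, Kwame 74. Kwame has a majority.

Kwame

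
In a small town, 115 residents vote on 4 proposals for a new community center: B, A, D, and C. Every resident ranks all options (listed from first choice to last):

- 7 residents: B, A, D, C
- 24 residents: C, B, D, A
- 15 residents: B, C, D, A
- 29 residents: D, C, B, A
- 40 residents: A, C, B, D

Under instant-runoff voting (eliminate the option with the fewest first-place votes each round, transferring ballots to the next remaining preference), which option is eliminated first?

Round 1: B 22, A 40, D 29, C 24. Eliminate B.

B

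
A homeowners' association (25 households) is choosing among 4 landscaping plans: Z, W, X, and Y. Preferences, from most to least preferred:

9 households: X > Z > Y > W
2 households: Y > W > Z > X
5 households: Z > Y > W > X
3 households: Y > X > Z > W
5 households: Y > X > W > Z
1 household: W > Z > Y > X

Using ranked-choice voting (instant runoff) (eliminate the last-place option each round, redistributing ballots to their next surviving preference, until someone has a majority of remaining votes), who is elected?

Y

Round 1: Z 5, W 1, X 9, Y 10. Eliminate W.
Round 2: Z 6, X 9, Y 10. Eliminate Z.
Round 3: X 9, Y 16. Y has a majority.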